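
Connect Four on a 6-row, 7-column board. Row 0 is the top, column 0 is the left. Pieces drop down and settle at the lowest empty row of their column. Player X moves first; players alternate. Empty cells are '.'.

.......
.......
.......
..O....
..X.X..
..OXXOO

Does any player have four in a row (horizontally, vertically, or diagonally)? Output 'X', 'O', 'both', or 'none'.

none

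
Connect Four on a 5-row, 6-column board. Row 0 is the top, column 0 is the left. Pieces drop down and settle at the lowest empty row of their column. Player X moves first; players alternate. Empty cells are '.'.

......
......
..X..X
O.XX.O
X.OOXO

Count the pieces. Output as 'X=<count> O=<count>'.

X=6 O=5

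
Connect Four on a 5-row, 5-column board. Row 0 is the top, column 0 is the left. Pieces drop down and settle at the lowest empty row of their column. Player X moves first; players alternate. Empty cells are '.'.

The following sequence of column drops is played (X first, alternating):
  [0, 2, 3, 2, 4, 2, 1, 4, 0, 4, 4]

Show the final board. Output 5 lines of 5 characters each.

Move 1: X drops in col 0, lands at row 4
Move 2: O drops in col 2, lands at row 4
Move 3: X drops in col 3, lands at row 4
Move 4: O drops in col 2, lands at row 3
Move 5: X drops in col 4, lands at row 4
Move 6: O drops in col 2, lands at row 2
Move 7: X drops in col 1, lands at row 4
Move 8: O drops in col 4, lands at row 3
Move 9: X drops in col 0, lands at row 3
Move 10: O drops in col 4, lands at row 2
Move 11: X drops in col 4, lands at row 1

Answer: .....
....X
..O.O
X.O.O
XXOXX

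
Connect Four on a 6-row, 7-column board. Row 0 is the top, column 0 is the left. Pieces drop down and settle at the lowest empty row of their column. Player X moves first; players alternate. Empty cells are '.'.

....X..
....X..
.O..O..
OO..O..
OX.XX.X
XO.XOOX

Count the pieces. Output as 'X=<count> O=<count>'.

X=9 O=9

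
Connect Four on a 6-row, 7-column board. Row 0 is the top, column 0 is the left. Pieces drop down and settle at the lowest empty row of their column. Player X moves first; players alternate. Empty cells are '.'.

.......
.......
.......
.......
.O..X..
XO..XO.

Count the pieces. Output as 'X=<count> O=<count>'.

X=3 O=3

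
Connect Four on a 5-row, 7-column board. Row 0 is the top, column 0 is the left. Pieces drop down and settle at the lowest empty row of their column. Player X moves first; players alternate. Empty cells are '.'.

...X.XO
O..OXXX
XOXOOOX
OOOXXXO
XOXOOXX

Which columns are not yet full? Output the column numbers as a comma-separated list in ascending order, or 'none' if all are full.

col 0: top cell = '.' → open
col 1: top cell = '.' → open
col 2: top cell = '.' → open
col 3: top cell = 'X' → FULL
col 4: top cell = '.' → open
col 5: top cell = 'X' → FULL
col 6: top cell = 'O' → FULL

Answer: 0,1,2,4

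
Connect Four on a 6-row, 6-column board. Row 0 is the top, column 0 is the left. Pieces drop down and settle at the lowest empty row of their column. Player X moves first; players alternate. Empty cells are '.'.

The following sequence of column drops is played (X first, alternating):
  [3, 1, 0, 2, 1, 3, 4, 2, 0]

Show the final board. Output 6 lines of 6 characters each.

Answer: ......
......
......
......
XXOO..
XOOXX.

Derivation:
Move 1: X drops in col 3, lands at row 5
Move 2: O drops in col 1, lands at row 5
Move 3: X drops in col 0, lands at row 5
Move 4: O drops in col 2, lands at row 5
Move 5: X drops in col 1, lands at row 4
Move 6: O drops in col 3, lands at row 4
Move 7: X drops in col 4, lands at row 5
Move 8: O drops in col 2, lands at row 4
Move 9: X drops in col 0, lands at row 4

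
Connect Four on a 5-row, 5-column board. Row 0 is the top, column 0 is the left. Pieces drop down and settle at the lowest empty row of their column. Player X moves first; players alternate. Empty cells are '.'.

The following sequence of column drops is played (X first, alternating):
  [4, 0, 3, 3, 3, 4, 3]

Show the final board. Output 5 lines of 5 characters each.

Move 1: X drops in col 4, lands at row 4
Move 2: O drops in col 0, lands at row 4
Move 3: X drops in col 3, lands at row 4
Move 4: O drops in col 3, lands at row 3
Move 5: X drops in col 3, lands at row 2
Move 6: O drops in col 4, lands at row 3
Move 7: X drops in col 3, lands at row 1

Answer: .....
...X.
...X.
...OO
O..XX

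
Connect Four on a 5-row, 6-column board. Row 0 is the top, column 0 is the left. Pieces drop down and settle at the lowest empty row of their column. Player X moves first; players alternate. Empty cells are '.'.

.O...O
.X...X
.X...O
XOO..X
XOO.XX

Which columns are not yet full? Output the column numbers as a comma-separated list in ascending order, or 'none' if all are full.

Answer: 0,2,3,4

Derivation:
col 0: top cell = '.' → open
col 1: top cell = 'O' → FULL
col 2: top cell = '.' → open
col 3: top cell = '.' → open
col 4: top cell = '.' → open
col 5: top cell = 'O' → FULL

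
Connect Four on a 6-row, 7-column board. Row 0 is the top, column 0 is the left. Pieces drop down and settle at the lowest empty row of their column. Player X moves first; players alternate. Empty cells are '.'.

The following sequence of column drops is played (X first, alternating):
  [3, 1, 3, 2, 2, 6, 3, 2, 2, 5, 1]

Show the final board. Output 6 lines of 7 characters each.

Answer: .......
.......
..X....
..OX...
.XXX...
.OOX.OO

Derivation:
Move 1: X drops in col 3, lands at row 5
Move 2: O drops in col 1, lands at row 5
Move 3: X drops in col 3, lands at row 4
Move 4: O drops in col 2, lands at row 5
Move 5: X drops in col 2, lands at row 4
Move 6: O drops in col 6, lands at row 5
Move 7: X drops in col 3, lands at row 3
Move 8: O drops in col 2, lands at row 3
Move 9: X drops in col 2, lands at row 2
Move 10: O drops in col 5, lands at row 5
Move 11: X drops in col 1, lands at row 4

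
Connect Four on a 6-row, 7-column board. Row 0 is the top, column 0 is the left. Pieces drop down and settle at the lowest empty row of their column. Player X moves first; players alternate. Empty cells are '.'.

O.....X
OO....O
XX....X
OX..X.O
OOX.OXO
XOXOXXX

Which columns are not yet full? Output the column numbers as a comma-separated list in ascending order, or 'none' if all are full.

col 0: top cell = 'O' → FULL
col 1: top cell = '.' → open
col 2: top cell = '.' → open
col 3: top cell = '.' → open
col 4: top cell = '.' → open
col 5: top cell = '.' → open
col 6: top cell = 'X' → FULL

Answer: 1,2,3,4,5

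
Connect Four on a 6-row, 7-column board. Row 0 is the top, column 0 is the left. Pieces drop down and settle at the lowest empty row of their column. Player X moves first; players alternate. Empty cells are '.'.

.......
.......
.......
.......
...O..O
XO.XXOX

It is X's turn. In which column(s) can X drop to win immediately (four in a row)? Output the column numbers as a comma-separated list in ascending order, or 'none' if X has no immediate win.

Answer: none

Derivation:
col 0: drop X → no win
col 1: drop X → no win
col 2: drop X → no win
col 3: drop X → no win
col 4: drop X → no win
col 5: drop X → no win
col 6: drop X → no win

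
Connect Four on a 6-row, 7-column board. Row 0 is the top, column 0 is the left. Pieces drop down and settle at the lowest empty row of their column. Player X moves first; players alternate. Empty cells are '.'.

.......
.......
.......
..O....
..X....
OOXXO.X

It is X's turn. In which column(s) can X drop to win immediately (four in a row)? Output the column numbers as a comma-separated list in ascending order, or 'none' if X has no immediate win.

col 0: drop X → no win
col 1: drop X → no win
col 2: drop X → no win
col 3: drop X → no win
col 4: drop X → no win
col 5: drop X → no win
col 6: drop X → no win

Answer: none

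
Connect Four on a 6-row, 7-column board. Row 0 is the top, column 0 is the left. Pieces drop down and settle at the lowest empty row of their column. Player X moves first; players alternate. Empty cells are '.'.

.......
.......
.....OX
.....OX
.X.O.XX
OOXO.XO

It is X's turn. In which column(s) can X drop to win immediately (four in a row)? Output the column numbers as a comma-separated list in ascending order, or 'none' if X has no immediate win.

col 0: drop X → no win
col 1: drop X → no win
col 2: drop X → no win
col 3: drop X → no win
col 4: drop X → no win
col 5: drop X → no win
col 6: drop X → WIN!

Answer: 6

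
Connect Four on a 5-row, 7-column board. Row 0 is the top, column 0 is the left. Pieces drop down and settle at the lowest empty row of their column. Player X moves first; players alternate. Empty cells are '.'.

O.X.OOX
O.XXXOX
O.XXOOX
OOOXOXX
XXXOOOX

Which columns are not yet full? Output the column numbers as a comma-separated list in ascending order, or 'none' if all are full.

col 0: top cell = 'O' → FULL
col 1: top cell = '.' → open
col 2: top cell = 'X' → FULL
col 3: top cell = '.' → open
col 4: top cell = 'O' → FULL
col 5: top cell = 'O' → FULL
col 6: top cell = 'X' → FULL

Answer: 1,3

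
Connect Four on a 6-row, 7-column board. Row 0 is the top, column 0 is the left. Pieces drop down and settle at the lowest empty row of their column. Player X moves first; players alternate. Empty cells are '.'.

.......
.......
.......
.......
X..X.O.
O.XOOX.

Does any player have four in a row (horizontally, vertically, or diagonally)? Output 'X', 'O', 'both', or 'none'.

none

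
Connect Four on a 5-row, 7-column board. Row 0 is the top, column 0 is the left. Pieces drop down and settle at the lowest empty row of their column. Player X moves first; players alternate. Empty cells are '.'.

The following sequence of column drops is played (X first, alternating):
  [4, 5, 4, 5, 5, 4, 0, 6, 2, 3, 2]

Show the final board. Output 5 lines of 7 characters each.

Answer: .......
.......
....OX.
..X.XO.
X.XOXOO

Derivation:
Move 1: X drops in col 4, lands at row 4
Move 2: O drops in col 5, lands at row 4
Move 3: X drops in col 4, lands at row 3
Move 4: O drops in col 5, lands at row 3
Move 5: X drops in col 5, lands at row 2
Move 6: O drops in col 4, lands at row 2
Move 7: X drops in col 0, lands at row 4
Move 8: O drops in col 6, lands at row 4
Move 9: X drops in col 2, lands at row 4
Move 10: O drops in col 3, lands at row 4
Move 11: X drops in col 2, lands at row 3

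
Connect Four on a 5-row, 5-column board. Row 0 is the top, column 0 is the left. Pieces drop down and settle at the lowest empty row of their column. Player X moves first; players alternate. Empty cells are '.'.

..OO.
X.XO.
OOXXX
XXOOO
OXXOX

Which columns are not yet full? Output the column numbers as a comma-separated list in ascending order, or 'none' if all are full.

Answer: 0,1,4

Derivation:
col 0: top cell = '.' → open
col 1: top cell = '.' → open
col 2: top cell = 'O' → FULL
col 3: top cell = 'O' → FULL
col 4: top cell = '.' → open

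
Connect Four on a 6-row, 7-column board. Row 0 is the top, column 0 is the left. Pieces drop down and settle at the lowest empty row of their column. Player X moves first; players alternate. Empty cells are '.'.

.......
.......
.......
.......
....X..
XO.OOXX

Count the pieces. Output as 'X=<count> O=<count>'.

X=4 O=3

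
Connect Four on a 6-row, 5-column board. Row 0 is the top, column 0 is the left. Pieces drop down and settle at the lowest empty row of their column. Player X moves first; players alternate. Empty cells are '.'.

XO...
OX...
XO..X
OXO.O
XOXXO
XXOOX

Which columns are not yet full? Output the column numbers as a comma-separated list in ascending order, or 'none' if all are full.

Answer: 2,3,4

Derivation:
col 0: top cell = 'X' → FULL
col 1: top cell = 'O' → FULL
col 2: top cell = '.' → open
col 3: top cell = '.' → open
col 4: top cell = '.' → open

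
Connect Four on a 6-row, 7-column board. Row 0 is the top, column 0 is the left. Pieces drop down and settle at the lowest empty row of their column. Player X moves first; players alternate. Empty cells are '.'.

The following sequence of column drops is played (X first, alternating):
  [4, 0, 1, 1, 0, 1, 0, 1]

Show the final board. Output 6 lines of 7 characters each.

Move 1: X drops in col 4, lands at row 5
Move 2: O drops in col 0, lands at row 5
Move 3: X drops in col 1, lands at row 5
Move 4: O drops in col 1, lands at row 4
Move 5: X drops in col 0, lands at row 4
Move 6: O drops in col 1, lands at row 3
Move 7: X drops in col 0, lands at row 3
Move 8: O drops in col 1, lands at row 2

Answer: .......
.......
.O.....
XO.....
XO.....
OX..X..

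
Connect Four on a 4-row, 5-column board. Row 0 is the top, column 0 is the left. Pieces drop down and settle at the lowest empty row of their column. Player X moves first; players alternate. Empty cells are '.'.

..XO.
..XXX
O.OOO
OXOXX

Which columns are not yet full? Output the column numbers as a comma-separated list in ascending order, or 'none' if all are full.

Answer: 0,1,4

Derivation:
col 0: top cell = '.' → open
col 1: top cell = '.' → open
col 2: top cell = 'X' → FULL
col 3: top cell = 'O' → FULL
col 4: top cell = '.' → open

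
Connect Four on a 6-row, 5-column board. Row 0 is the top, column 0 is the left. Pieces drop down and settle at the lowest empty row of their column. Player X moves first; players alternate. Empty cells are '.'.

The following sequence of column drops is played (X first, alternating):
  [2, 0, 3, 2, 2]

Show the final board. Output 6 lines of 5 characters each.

Answer: .....
.....
.....
..X..
..O..
O.XX.

Derivation:
Move 1: X drops in col 2, lands at row 5
Move 2: O drops in col 0, lands at row 5
Move 3: X drops in col 3, lands at row 5
Move 4: O drops in col 2, lands at row 4
Move 5: X drops in col 2, lands at row 3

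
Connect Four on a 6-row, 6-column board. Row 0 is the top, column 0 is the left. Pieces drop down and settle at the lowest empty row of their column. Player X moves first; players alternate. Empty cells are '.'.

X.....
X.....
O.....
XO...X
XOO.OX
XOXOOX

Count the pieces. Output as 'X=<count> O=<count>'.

X=9 O=8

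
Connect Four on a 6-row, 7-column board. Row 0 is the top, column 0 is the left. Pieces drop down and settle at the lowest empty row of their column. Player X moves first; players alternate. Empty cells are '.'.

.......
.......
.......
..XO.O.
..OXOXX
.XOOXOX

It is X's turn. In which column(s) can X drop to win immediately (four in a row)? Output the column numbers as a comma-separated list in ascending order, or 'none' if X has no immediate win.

col 0: drop X → no win
col 1: drop X → no win
col 2: drop X → no win
col 3: drop X → no win
col 4: drop X → no win
col 5: drop X → no win
col 6: drop X → no win

Answer: none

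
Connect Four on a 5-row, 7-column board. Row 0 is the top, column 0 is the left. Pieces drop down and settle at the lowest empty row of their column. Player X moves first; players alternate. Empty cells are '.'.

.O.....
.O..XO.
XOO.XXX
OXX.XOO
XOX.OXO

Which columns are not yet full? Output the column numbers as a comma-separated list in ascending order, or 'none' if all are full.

Answer: 0,2,3,4,5,6

Derivation:
col 0: top cell = '.' → open
col 1: top cell = 'O' → FULL
col 2: top cell = '.' → open
col 3: top cell = '.' → open
col 4: top cell = '.' → open
col 5: top cell = '.' → open
col 6: top cell = '.' → open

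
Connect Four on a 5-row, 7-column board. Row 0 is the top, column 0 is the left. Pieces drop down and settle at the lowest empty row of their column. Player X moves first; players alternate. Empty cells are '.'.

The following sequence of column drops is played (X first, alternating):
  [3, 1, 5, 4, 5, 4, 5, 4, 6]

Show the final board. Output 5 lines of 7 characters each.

Move 1: X drops in col 3, lands at row 4
Move 2: O drops in col 1, lands at row 4
Move 3: X drops in col 5, lands at row 4
Move 4: O drops in col 4, lands at row 4
Move 5: X drops in col 5, lands at row 3
Move 6: O drops in col 4, lands at row 3
Move 7: X drops in col 5, lands at row 2
Move 8: O drops in col 4, lands at row 2
Move 9: X drops in col 6, lands at row 4

Answer: .......
.......
....OX.
....OX.
.O.XOXX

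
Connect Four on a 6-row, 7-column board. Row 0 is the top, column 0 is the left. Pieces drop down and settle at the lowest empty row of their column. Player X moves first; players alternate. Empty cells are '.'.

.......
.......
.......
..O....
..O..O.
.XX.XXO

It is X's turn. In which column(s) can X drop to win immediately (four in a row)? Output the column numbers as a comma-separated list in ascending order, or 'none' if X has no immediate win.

col 0: drop X → no win
col 1: drop X → no win
col 2: drop X → no win
col 3: drop X → WIN!
col 4: drop X → no win
col 5: drop X → no win
col 6: drop X → no win

Answer: 3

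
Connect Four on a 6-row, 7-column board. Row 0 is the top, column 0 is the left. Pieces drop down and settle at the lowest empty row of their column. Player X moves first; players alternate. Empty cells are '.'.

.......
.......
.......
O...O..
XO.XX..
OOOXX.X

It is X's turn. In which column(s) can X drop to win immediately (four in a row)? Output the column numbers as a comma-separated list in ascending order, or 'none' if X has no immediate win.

col 0: drop X → no win
col 1: drop X → no win
col 2: drop X → no win
col 3: drop X → no win
col 4: drop X → no win
col 5: drop X → WIN!
col 6: drop X → no win

Answer: 5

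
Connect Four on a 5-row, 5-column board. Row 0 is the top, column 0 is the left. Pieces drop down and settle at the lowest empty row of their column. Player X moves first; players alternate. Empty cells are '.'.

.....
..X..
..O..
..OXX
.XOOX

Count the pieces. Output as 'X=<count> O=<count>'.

X=5 O=4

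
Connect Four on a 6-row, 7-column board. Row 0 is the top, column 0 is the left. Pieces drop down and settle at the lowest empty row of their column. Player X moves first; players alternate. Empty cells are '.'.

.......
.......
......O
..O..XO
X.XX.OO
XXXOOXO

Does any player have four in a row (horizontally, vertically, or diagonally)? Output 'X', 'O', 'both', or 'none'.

O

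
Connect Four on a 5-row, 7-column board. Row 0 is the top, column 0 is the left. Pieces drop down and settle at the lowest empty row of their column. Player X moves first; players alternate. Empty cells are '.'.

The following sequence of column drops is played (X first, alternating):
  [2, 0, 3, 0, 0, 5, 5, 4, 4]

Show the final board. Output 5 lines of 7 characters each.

Move 1: X drops in col 2, lands at row 4
Move 2: O drops in col 0, lands at row 4
Move 3: X drops in col 3, lands at row 4
Move 4: O drops in col 0, lands at row 3
Move 5: X drops in col 0, lands at row 2
Move 6: O drops in col 5, lands at row 4
Move 7: X drops in col 5, lands at row 3
Move 8: O drops in col 4, lands at row 4
Move 9: X drops in col 4, lands at row 3

Answer: .......
.......
X......
O...XX.
O.XXOO.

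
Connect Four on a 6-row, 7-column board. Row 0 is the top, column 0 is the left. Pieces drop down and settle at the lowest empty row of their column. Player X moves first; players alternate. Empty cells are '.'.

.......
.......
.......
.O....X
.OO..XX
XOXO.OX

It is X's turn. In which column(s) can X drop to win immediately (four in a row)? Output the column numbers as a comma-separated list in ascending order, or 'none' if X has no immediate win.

col 0: drop X → no win
col 1: drop X → no win
col 2: drop X → no win
col 3: drop X → no win
col 4: drop X → no win
col 5: drop X → no win
col 6: drop X → WIN!

Answer: 6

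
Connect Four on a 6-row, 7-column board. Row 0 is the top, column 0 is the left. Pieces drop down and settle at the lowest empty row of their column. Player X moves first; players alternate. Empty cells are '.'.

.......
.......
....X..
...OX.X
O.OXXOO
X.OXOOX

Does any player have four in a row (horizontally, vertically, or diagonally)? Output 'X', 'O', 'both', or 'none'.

none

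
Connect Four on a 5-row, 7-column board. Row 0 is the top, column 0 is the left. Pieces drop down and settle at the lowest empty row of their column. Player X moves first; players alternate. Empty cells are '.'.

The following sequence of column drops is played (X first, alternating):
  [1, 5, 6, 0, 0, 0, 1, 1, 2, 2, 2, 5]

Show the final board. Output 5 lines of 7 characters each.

Answer: .......
.......
OOX....
XXO..O.
OXX..OX

Derivation:
Move 1: X drops in col 1, lands at row 4
Move 2: O drops in col 5, lands at row 4
Move 3: X drops in col 6, lands at row 4
Move 4: O drops in col 0, lands at row 4
Move 5: X drops in col 0, lands at row 3
Move 6: O drops in col 0, lands at row 2
Move 7: X drops in col 1, lands at row 3
Move 8: O drops in col 1, lands at row 2
Move 9: X drops in col 2, lands at row 4
Move 10: O drops in col 2, lands at row 3
Move 11: X drops in col 2, lands at row 2
Move 12: O drops in col 5, lands at row 3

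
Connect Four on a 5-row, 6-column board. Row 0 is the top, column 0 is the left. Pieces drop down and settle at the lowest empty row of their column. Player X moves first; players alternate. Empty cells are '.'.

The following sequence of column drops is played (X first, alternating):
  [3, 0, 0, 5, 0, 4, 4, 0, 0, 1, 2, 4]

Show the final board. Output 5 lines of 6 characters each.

Move 1: X drops in col 3, lands at row 4
Move 2: O drops in col 0, lands at row 4
Move 3: X drops in col 0, lands at row 3
Move 4: O drops in col 5, lands at row 4
Move 5: X drops in col 0, lands at row 2
Move 6: O drops in col 4, lands at row 4
Move 7: X drops in col 4, lands at row 3
Move 8: O drops in col 0, lands at row 1
Move 9: X drops in col 0, lands at row 0
Move 10: O drops in col 1, lands at row 4
Move 11: X drops in col 2, lands at row 4
Move 12: O drops in col 4, lands at row 2

Answer: X.....
O.....
X...O.
X...X.
OOXXOO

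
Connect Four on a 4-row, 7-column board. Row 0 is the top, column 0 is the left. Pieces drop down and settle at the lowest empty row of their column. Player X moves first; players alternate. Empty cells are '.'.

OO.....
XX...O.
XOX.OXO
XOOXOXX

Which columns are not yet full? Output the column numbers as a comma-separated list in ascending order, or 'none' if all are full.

col 0: top cell = 'O' → FULL
col 1: top cell = 'O' → FULL
col 2: top cell = '.' → open
col 3: top cell = '.' → open
col 4: top cell = '.' → open
col 5: top cell = '.' → open
col 6: top cell = '.' → open

Answer: 2,3,4,5,6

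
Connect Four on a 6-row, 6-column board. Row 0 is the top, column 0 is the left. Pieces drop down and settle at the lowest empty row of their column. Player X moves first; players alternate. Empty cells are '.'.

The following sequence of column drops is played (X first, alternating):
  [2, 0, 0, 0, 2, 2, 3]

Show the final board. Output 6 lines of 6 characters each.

Answer: ......
......
......
O.O...
X.X...
O.XX..

Derivation:
Move 1: X drops in col 2, lands at row 5
Move 2: O drops in col 0, lands at row 5
Move 3: X drops in col 0, lands at row 4
Move 4: O drops in col 0, lands at row 3
Move 5: X drops in col 2, lands at row 4
Move 6: O drops in col 2, lands at row 3
Move 7: X drops in col 3, lands at row 5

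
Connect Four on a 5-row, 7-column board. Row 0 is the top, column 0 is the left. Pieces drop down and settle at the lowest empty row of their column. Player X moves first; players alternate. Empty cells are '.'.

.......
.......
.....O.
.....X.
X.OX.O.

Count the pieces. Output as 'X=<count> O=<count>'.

X=3 O=3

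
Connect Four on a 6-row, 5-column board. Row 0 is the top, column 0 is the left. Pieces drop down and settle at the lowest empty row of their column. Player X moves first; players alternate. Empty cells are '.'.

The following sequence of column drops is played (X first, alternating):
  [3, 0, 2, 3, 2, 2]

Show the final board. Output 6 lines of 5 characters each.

Move 1: X drops in col 3, lands at row 5
Move 2: O drops in col 0, lands at row 5
Move 3: X drops in col 2, lands at row 5
Move 4: O drops in col 3, lands at row 4
Move 5: X drops in col 2, lands at row 4
Move 6: O drops in col 2, lands at row 3

Answer: .....
.....
.....
..O..
..XO.
O.XX.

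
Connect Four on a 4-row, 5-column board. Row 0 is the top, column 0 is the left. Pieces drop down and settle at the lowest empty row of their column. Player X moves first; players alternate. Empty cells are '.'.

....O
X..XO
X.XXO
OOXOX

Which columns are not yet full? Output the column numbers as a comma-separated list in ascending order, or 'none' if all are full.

col 0: top cell = '.' → open
col 1: top cell = '.' → open
col 2: top cell = '.' → open
col 3: top cell = '.' → open
col 4: top cell = 'O' → FULL

Answer: 0,1,2,3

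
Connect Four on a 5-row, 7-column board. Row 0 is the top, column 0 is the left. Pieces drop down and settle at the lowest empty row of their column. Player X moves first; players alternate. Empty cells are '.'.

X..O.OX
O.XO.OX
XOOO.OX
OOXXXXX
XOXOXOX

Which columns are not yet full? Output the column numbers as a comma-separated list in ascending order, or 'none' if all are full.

Answer: 1,2,4

Derivation:
col 0: top cell = 'X' → FULL
col 1: top cell = '.' → open
col 2: top cell = '.' → open
col 3: top cell = 'O' → FULL
col 4: top cell = '.' → open
col 5: top cell = 'O' → FULL
col 6: top cell = 'X' → FULL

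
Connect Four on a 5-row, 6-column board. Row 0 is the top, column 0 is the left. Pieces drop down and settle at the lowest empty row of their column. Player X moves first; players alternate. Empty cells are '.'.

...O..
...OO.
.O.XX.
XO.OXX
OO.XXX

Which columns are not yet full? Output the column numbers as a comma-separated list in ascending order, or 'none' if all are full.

Answer: 0,1,2,4,5

Derivation:
col 0: top cell = '.' → open
col 1: top cell = '.' → open
col 2: top cell = '.' → open
col 3: top cell = 'O' → FULL
col 4: top cell = '.' → open
col 5: top cell = '.' → open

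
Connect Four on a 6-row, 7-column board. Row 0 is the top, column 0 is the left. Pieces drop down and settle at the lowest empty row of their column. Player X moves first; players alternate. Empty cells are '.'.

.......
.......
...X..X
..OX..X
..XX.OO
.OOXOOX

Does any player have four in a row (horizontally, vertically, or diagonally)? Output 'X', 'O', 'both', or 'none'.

X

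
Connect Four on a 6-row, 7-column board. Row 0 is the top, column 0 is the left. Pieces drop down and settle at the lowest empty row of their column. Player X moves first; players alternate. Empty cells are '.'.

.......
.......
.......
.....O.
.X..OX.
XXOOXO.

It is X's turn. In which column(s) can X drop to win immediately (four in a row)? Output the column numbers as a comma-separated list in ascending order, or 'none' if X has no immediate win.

Answer: none

Derivation:
col 0: drop X → no win
col 1: drop X → no win
col 2: drop X → no win
col 3: drop X → no win
col 4: drop X → no win
col 5: drop X → no win
col 6: drop X → no win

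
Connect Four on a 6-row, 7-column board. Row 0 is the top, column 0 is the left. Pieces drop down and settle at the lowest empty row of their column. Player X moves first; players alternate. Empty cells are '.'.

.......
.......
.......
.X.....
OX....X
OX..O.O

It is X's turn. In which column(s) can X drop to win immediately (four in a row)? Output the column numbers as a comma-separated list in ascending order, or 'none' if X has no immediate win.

col 0: drop X → no win
col 1: drop X → WIN!
col 2: drop X → no win
col 3: drop X → no win
col 4: drop X → no win
col 5: drop X → no win
col 6: drop X → no win

Answer: 1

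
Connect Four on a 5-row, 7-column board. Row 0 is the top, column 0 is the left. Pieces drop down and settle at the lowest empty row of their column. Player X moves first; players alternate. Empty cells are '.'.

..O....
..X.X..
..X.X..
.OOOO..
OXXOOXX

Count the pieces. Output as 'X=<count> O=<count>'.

X=8 O=8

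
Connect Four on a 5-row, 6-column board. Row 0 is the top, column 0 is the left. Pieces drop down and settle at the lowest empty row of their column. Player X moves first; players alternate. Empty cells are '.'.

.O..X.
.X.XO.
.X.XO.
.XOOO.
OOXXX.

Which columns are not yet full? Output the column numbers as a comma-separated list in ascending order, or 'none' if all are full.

col 0: top cell = '.' → open
col 1: top cell = 'O' → FULL
col 2: top cell = '.' → open
col 3: top cell = '.' → open
col 4: top cell = 'X' → FULL
col 5: top cell = '.' → open

Answer: 0,2,3,5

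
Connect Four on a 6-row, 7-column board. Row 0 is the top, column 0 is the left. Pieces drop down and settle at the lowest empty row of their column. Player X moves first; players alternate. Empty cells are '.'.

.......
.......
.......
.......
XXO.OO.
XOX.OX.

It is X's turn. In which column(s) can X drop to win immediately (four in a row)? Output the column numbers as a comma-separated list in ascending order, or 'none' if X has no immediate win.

col 0: drop X → no win
col 1: drop X → no win
col 2: drop X → no win
col 3: drop X → no win
col 4: drop X → no win
col 5: drop X → no win
col 6: drop X → no win

Answer: none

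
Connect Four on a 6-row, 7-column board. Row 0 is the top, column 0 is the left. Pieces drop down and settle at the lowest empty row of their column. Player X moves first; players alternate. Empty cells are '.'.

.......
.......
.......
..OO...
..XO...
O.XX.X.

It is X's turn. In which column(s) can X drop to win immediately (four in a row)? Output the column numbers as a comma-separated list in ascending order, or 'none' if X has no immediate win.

Answer: 4

Derivation:
col 0: drop X → no win
col 1: drop X → no win
col 2: drop X → no win
col 3: drop X → no win
col 4: drop X → WIN!
col 5: drop X → no win
col 6: drop X → no win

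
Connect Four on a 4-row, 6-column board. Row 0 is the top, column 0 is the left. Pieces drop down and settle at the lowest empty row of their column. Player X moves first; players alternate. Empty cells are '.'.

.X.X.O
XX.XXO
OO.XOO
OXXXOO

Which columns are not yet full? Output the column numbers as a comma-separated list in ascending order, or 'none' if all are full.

col 0: top cell = '.' → open
col 1: top cell = 'X' → FULL
col 2: top cell = '.' → open
col 3: top cell = 'X' → FULL
col 4: top cell = '.' → open
col 5: top cell = 'O' → FULL

Answer: 0,2,4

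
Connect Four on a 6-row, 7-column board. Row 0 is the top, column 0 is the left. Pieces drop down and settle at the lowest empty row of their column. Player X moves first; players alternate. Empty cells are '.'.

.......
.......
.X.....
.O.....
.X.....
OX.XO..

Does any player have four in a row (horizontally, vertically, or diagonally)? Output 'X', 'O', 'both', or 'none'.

none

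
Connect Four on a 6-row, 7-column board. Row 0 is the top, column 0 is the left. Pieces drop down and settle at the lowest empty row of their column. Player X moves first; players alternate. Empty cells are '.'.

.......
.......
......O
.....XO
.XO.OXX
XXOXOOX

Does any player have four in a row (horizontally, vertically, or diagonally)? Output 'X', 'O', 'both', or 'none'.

none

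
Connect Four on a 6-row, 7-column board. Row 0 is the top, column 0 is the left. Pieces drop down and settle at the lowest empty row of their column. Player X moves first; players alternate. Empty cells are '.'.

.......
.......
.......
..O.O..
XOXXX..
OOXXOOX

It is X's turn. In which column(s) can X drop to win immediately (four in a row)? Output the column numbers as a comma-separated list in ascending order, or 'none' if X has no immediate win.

col 0: drop X → no win
col 1: drop X → no win
col 2: drop X → no win
col 3: drop X → no win
col 4: drop X → no win
col 5: drop X → WIN!
col 6: drop X → no win

Answer: 5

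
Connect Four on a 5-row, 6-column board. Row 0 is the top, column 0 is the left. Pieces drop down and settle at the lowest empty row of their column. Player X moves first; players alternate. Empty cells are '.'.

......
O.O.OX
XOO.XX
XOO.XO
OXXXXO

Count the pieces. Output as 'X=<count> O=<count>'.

X=10 O=10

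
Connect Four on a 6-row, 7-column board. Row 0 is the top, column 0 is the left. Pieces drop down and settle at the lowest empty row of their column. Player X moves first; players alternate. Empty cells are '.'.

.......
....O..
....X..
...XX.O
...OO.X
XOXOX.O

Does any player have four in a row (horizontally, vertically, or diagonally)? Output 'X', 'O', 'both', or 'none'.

none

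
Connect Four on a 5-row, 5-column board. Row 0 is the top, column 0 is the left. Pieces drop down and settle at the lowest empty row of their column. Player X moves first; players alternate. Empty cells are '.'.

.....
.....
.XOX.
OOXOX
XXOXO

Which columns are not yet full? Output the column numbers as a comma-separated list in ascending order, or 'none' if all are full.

Answer: 0,1,2,3,4

Derivation:
col 0: top cell = '.' → open
col 1: top cell = '.' → open
col 2: top cell = '.' → open
col 3: top cell = '.' → open
col 4: top cell = '.' → open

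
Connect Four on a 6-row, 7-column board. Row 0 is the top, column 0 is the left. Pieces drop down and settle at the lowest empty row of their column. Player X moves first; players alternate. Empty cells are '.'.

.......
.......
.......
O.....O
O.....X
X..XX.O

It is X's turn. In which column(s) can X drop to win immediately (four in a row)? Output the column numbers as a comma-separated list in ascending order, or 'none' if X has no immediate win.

Answer: none

Derivation:
col 0: drop X → no win
col 1: drop X → no win
col 2: drop X → no win
col 3: drop X → no win
col 4: drop X → no win
col 5: drop X → no win
col 6: drop X → no win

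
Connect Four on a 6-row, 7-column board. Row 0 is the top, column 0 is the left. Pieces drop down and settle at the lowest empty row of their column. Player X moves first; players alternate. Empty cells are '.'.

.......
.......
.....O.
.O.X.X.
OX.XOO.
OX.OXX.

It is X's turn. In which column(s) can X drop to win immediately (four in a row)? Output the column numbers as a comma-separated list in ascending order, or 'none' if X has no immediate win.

Answer: none

Derivation:
col 0: drop X → no win
col 1: drop X → no win
col 2: drop X → no win
col 3: drop X → no win
col 4: drop X → no win
col 5: drop X → no win
col 6: drop X → no win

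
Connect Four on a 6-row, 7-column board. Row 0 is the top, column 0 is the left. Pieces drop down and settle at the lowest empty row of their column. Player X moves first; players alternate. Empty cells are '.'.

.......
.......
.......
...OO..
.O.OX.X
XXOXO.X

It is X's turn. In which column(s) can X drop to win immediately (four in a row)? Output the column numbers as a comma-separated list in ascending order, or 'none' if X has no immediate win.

col 0: drop X → no win
col 1: drop X → no win
col 2: drop X → no win
col 3: drop X → no win
col 4: drop X → no win
col 5: drop X → no win
col 6: drop X → no win

Answer: none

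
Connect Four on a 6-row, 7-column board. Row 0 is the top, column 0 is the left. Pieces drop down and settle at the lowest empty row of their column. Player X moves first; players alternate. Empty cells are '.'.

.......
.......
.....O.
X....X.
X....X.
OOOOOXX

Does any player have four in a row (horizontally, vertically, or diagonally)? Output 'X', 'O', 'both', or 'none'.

O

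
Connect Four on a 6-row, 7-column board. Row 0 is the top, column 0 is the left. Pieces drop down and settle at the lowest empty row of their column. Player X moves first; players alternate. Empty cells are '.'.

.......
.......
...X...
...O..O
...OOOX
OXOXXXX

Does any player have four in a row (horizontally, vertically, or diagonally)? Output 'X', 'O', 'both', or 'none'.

X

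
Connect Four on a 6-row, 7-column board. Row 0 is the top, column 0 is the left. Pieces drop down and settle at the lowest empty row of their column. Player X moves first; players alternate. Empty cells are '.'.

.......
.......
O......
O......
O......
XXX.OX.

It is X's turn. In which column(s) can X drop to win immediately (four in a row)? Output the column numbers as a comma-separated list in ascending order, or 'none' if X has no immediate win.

Answer: 3

Derivation:
col 0: drop X → no win
col 1: drop X → no win
col 2: drop X → no win
col 3: drop X → WIN!
col 4: drop X → no win
col 5: drop X → no win
col 6: drop X → no win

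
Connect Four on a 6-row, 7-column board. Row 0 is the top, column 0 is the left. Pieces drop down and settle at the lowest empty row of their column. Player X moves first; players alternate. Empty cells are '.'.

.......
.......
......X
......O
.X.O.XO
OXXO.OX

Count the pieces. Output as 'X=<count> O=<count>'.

X=6 O=6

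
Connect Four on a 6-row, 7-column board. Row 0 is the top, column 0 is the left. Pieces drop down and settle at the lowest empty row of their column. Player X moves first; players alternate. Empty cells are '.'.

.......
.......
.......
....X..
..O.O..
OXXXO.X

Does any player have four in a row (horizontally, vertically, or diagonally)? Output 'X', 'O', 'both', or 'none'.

none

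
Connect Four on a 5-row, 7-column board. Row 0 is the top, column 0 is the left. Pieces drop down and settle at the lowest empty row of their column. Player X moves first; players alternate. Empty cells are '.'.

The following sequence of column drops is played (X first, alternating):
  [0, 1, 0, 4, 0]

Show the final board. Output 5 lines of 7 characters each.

Move 1: X drops in col 0, lands at row 4
Move 2: O drops in col 1, lands at row 4
Move 3: X drops in col 0, lands at row 3
Move 4: O drops in col 4, lands at row 4
Move 5: X drops in col 0, lands at row 2

Answer: .......
.......
X......
X......
XO..O..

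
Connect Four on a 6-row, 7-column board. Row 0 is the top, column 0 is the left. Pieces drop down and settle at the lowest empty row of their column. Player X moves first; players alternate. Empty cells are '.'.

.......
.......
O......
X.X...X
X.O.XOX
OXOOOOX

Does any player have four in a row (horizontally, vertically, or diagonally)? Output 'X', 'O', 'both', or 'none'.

O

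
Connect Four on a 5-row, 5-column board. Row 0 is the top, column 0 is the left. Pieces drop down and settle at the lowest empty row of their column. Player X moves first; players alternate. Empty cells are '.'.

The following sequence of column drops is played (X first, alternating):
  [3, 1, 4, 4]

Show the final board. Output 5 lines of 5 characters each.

Answer: .....
.....
.....
....O
.O.XX

Derivation:
Move 1: X drops in col 3, lands at row 4
Move 2: O drops in col 1, lands at row 4
Move 3: X drops in col 4, lands at row 4
Move 4: O drops in col 4, lands at row 3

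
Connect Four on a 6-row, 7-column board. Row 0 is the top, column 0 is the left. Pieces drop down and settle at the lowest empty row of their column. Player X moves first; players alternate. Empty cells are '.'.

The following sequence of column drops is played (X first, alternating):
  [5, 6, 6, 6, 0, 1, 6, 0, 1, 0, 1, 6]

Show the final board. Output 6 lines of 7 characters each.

Move 1: X drops in col 5, lands at row 5
Move 2: O drops in col 6, lands at row 5
Move 3: X drops in col 6, lands at row 4
Move 4: O drops in col 6, lands at row 3
Move 5: X drops in col 0, lands at row 5
Move 6: O drops in col 1, lands at row 5
Move 7: X drops in col 6, lands at row 2
Move 8: O drops in col 0, lands at row 4
Move 9: X drops in col 1, lands at row 4
Move 10: O drops in col 0, lands at row 3
Move 11: X drops in col 1, lands at row 3
Move 12: O drops in col 6, lands at row 1

Answer: .......
......O
......X
OX....O
OX....X
XO...XO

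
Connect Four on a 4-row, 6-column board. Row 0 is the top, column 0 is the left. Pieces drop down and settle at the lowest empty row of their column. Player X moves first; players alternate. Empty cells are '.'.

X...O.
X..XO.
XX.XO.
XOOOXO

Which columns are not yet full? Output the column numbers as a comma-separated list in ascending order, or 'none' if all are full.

Answer: 1,2,3,5

Derivation:
col 0: top cell = 'X' → FULL
col 1: top cell = '.' → open
col 2: top cell = '.' → open
col 3: top cell = '.' → open
col 4: top cell = 'O' → FULL
col 5: top cell = '.' → open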